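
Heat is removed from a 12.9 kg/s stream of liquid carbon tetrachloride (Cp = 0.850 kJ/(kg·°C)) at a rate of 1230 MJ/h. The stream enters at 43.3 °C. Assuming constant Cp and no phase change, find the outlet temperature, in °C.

T_out = 12.1 °C

Q = 1230 MJ/h = 341.67 kJ/s
ΔT = Q/(ṁ·Cp) = 341.67/(12.9×0.850) = 31.16 K
T_out = 43.3 − 31.16 = 12.14 °C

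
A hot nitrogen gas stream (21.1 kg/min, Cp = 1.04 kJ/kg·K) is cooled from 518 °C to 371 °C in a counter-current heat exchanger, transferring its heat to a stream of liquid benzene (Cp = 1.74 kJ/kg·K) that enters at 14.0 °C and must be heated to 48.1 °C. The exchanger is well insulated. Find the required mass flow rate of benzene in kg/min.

ṁ_c = 54.4 kg/min

Heat released by hot stream: Q = 21.1 × 1.04 × (518 − 371) = 3225.8 kJ/min
Energy balance on cold side (adiabatic exchanger): Q = ṁ_c·Cp_c·(T_c,out − T_c,in)
ṁ_c = 3225.8 / [1.74 × (48.1 − 14.0)] = 54.366 kg/min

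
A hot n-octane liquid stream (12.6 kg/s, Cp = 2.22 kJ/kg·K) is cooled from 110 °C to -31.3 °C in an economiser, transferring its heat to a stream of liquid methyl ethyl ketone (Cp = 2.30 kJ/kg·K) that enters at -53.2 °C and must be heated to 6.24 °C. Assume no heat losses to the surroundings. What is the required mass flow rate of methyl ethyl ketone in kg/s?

Heat released by hot stream: Q = 12.6 × 2.22 × (110 − -31.3) = 3952.4 kJ/s
Energy balance on cold side (adiabatic exchanger): Q = ṁ_c·Cp_c·(T_c,out − T_c,in)
ṁ_c = 3952.4 / [2.30 × (6.24 − -53.2)] = 28.911 kg/s

ṁ_c = 28.9 kg/s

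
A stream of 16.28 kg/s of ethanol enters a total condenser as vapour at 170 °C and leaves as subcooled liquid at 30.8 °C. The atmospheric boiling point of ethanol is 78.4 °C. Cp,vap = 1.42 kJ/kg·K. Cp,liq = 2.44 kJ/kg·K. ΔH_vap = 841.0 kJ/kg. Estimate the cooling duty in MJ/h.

vapour 170→78.4 °C: -130.07 kJ/kg
condensation at 78.4 °C: -841 kJ/kg
liquid 78.4→30.8 °C: -116.14 kJ/kg
Δh = -130.07 + -841 + -116.14 = -1087.2 kJ/kg
Q = ṁ·Δh = 16.28 kg/s × -1087.2 kJ/kg = -17700 kJ/s
|Q| = 17700 kW = 63720 MJ/h

Q_c = 63700 MJ/h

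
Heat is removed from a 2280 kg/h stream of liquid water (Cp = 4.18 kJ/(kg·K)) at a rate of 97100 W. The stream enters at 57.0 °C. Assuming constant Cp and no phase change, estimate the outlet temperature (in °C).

T_out = 20.3 °C

Q = 97100 W = 349560 kJ/h
ΔT = Q/(ṁ·Cp) = 349560/(2280×4.18) = 36.678 K
T_out = 57.0 − 36.678 = 20.322 °C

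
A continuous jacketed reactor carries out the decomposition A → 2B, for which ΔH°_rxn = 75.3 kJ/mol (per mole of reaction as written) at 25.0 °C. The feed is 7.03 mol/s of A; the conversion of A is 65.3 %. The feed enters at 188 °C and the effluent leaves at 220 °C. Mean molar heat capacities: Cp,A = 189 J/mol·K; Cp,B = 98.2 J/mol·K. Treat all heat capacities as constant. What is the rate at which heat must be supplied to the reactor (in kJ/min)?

Extent of reaction ξ = 0.653 × 7.03 = 4.5906 mol/s
Reaction term: ξ·ΔH°_rxn = 4.5906 × 75.3 = 345.67 kJ/s
Sensible, feed 188→25 °C: -216.57 kJ/s
Outlet flows (mol/s): A 2.4394, B 9.1812
Sensible, products 25→220 °C: 265.71 kJ/s
Q = ΔH = 394.81 kJ/s = 394.81 kW
Heat supplied = 23689 kJ/min

Q_in = 23700 kJ/min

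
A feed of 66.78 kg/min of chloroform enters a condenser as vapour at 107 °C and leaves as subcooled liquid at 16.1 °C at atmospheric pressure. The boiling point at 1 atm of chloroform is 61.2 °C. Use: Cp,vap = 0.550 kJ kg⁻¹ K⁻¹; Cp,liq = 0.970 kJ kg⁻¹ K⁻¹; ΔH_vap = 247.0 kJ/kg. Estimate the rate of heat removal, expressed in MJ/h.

vapour 107→61.2 °C: -25.19 kJ/kg
condensation at 61.2 °C: -247 kJ/kg
liquid 61.2→16.1 °C: -43.747 kJ/kg
Δh = -25.19 + -247 + -43.747 = -315.94 kJ/kg
Q = ṁ·Δh = 66.78 kg/min × -315.94 kJ/kg = -21098 kJ/min
|Q| = 351.64 kW = 1265.9 MJ/h

Q_c = 1270 MJ/h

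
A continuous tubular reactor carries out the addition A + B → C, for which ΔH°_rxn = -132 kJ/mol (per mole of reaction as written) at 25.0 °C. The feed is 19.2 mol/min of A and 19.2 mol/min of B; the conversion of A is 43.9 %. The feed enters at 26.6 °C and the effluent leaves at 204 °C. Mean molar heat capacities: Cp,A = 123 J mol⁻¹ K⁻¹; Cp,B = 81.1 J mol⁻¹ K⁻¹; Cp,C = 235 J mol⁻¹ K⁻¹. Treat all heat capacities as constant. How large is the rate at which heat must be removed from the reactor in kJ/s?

Q_out = 6.18 kJ/s

Extent of reaction ξ = 0.439 × 19.2 = 8.4288 mol/min
Reaction term: ξ·ΔH°_rxn = 8.4288 × -132 = -1112.6 kJ/min
Sensible, feed 26.6→25 °C: -6.27 kJ/min
Outlet flows (mol/min): A 10.771, B 10.771, C 8.4288
Sensible, products 25→204 °C: 748.07 kJ/min
Q = ΔH = -370.8 kJ/min = -6.18 kW
Heat removed = 6.18 kJ/s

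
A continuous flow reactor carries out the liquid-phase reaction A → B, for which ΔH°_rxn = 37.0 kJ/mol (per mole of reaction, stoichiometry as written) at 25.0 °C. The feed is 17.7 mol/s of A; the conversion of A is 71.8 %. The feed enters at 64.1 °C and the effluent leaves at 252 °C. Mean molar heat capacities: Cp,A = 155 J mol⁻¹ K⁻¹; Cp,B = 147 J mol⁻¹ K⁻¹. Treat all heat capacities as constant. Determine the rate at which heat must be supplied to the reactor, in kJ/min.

Q_in = 57800 kJ/min

Extent of reaction ξ = 0.718 × 17.7 = 12.709 mol/s
Reaction term: ξ·ΔH°_rxn = 12.709 × 37.0 = 470.22 kJ/s
Sensible, feed 64.1→25 °C: -107.27 kJ/s
Outlet flows (mol/s): A 4.9914, B 12.709
Sensible, products 25→252 °C: 599.7 kJ/s
Q = ΔH = 962.64 kJ/s = 962.64 kW
Heat supplied = 57759 kJ/min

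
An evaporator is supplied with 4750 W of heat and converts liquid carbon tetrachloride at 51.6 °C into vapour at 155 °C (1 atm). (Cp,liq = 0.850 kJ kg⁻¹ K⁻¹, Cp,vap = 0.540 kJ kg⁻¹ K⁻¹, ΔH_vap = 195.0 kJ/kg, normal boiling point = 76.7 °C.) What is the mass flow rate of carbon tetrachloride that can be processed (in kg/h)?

Δh = 0.850×(76.7−51.6) + 195.0 + 0.540×(155−76.7) = 258.62 kJ/kg
Q = 4750 W = 4.75 kJ/s = 17100 kJ/h
ṁ = Q/Δh = 17100 / 258.62 = 66.121 kg/h

ṁ = 66.1 kg/h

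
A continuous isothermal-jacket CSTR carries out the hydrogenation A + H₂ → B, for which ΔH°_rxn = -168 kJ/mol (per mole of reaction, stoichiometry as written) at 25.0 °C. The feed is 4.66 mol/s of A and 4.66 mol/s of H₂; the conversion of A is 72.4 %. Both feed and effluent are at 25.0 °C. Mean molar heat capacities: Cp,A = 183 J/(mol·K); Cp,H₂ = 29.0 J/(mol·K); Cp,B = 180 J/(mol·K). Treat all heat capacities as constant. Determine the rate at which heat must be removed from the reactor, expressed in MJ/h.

Extent of reaction ξ = 0.724 × 4.66 = 3.3738 mol/s
Reaction term: ξ·ΔH°_rxn = 3.3738 × -168 = -566.81 kJ/s
Q = ΔH = -566.81 kJ/s = -566.81 kW
Heat removed = 2040.5 MJ/h

Q_out = 2040 MJ/h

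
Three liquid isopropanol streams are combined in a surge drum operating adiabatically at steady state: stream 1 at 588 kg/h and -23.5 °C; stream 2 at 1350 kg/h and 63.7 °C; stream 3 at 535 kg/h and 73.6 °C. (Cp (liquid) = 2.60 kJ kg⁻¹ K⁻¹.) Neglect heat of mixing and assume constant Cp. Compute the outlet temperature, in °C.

No heat crosses the boundary, so H_out = H_in.
Σ ṁᵢCp,ᵢTᵢ = 588×2.60×-23.5 + 1350×2.60×63.7 + 535×2.60×73.6 = 290040
Σ ṁᵢCp,ᵢ = 588×2.60 + 1350×2.60 + 535×2.60 = 6429.8
T_out = 290040 / 6429.8 = 45.108 °C

T_out = 45.1 °C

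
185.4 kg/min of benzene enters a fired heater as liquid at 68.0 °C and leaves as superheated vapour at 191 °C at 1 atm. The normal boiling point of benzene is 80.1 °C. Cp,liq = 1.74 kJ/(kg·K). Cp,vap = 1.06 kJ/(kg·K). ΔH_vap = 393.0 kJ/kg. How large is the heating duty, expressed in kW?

liquid 68.0→80.1 °C: 21.054 kJ/kg
vaporisation at 80.1 °C: 393 kJ/kg
vapour 80.1→191 °C: 117.55 kJ/kg
Δh = 21.054 + 393 + 117.55 = 531.61 kJ/kg
Q = ṁ·Δh = 185.4 kg/min × 531.61 kJ/kg = 98560 kJ/min
|Q| = 1642.7 kW

Q = 1640 kW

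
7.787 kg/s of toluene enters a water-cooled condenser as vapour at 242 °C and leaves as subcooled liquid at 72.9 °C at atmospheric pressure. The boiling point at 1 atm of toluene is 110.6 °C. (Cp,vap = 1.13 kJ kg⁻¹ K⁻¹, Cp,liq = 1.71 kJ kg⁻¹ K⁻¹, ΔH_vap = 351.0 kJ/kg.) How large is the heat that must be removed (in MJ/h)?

vapour 242→110.6 °C: -148.48 kJ/kg
condensation at 110.6 °C: -351 kJ/kg
liquid 110.6→72.9 °C: -64.467 kJ/kg
Δh = -148.48 + -351 + -64.467 = -563.95 kJ/kg
Q = ṁ·Δh = 7.787 kg/s × -563.95 kJ/kg = -4391.5 kJ/s
|Q| = 4391.5 kW = 15809 MJ/h

Q_c = 15800 MJ/h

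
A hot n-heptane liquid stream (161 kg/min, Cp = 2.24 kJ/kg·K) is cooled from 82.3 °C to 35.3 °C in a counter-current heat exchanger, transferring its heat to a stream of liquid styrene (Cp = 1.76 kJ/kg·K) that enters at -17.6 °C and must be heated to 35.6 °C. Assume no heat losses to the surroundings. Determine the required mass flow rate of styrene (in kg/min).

Heat released by hot stream: Q = 161 × 2.24 × (82.3 − 35.3) = 16950 kJ/min
Energy balance on cold side (adiabatic exchanger): Q = ṁ_c·Cp_c·(T_c,out − T_c,in)
ṁ_c = 16950 / [1.76 × (35.6 − -17.6)] = 181.03 kg/min

ṁ_c = 181 kg/min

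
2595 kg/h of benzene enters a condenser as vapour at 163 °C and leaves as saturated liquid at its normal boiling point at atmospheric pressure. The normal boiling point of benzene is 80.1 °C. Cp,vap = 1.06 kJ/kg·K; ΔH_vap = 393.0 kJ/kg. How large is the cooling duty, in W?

Q_c = 347000 W

vapour 163→80.1 °C: -87.874 kJ/kg
condensation at 80.1 °C: -393 kJ/kg
Δh = -87.874 + -393 = -480.87 kJ/kg
Q = ṁ·Δh = 2595 kg/h × -480.87 kJ/kg = -1.2479e+06 kJ/h
|Q| = 346.63 kW = 346630 W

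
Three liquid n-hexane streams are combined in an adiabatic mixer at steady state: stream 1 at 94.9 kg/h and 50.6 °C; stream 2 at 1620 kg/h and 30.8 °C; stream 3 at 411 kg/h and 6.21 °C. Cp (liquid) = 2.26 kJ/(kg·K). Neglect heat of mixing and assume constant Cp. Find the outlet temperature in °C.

T_out = 26.9 °C

No heat crosses the boundary, so H_out = H_in.
Σ ṁᵢCp,ᵢTᵢ = 94.9×2.26×50.6 + 1620×2.26×30.8 + 411×2.26×6.21 = 129390
Σ ṁᵢCp,ᵢ = 94.9×2.26 + 1620×2.26 + 411×2.26 = 4804.5
T_out = 129390 / 4804.5 = 26.93 °C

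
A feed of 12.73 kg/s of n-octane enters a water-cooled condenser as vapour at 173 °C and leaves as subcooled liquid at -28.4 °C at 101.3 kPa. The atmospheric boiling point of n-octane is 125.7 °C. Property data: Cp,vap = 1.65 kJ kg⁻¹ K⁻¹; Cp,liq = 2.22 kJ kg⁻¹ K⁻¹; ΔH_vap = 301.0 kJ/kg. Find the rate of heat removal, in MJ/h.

vapour 173→125.7 °C: -78.045 kJ/kg
condensation at 125.7 °C: -301 kJ/kg
liquid 125.7→-28.4 °C: -342.1 kJ/kg
Δh = -78.045 + -301 + -342.1 = -721.15 kJ/kg
Q = ṁ·Δh = 12.73 kg/s × -721.15 kJ/kg = -9180.2 kJ/s
|Q| = 9180.2 kW = 33049 MJ/h

Q_c = 33000 MJ/h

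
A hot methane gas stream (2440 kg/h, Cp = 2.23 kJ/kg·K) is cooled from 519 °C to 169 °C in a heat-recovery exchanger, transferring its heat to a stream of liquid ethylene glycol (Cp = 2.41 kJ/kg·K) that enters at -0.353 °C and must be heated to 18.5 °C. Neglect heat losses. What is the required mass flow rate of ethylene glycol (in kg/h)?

ṁ_c = 41900 kg/h

Heat released by hot stream: Q = 2440 × 2.23 × (519 − 169) = 1.9044e+06 kJ/h
Energy balance on cold side (adiabatic exchanger): Q = ṁ_c·Cp_c·(T_c,out − T_c,in)
ṁ_c = 1.9044e+06 / [2.41 × (18.5 − -0.353)] = 41915 kg/h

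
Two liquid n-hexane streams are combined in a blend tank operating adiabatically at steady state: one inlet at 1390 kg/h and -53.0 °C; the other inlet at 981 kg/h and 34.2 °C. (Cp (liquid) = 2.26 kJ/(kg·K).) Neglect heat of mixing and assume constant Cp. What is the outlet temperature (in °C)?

No heat crosses the boundary, so H_out = H_in.
T_out = Σ ṁᵢCp,ᵢTᵢ / Σ ṁᵢCp,ᵢ
      = -90671 / 5358.5 = -16.921 °C

T_out = -16.9 °C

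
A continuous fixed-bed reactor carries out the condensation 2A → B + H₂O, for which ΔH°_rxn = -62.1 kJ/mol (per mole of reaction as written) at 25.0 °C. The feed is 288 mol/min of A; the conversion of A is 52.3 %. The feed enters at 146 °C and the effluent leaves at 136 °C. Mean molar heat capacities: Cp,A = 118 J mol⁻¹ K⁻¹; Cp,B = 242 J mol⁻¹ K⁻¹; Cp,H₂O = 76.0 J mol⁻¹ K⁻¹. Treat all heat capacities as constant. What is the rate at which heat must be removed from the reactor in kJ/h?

Q_out = 260000 kJ/h

Extent of reaction ξ = 0.523 × 288 / 2 = 75.312 mol/min
Reaction term: ξ·ΔH°_rxn = 75.312 × -62.1 = -4676.9 kJ/min
Sensible, feed 146→25 °C: -4112.1 kJ/min
Outlet flows (mol/min): A 137.38, B 75.312, H₂O 75.312
Sensible, products 25→136 °C: 4457.7 kJ/min
Q = ΔH = -4331.2 kJ/min = -72.187 kW
Heat removed = 259870 kJ/h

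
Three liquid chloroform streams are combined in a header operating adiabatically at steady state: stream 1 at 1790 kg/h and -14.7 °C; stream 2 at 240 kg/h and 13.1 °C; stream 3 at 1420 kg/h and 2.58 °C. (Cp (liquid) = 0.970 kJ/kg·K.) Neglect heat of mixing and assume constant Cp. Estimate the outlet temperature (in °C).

No heat crosses the boundary, so H_out = H_in.
Σ ṁᵢCp,ᵢTᵢ = 1790×0.970×-14.7 + 240×0.970×13.1 + 1420×0.970×2.58 = -18920
Σ ṁᵢCp,ᵢ = 1790×0.970 + 240×0.970 + 1420×0.970 = 3346.5
T_out = -18920 / 3346.5 = -5.6537 °C

T_out = -5.65 °C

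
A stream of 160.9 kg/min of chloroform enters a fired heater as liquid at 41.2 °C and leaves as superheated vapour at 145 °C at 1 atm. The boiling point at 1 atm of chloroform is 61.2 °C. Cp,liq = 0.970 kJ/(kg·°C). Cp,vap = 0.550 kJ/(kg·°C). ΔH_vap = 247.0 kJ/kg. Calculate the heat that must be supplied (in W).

Q = 838000 W

liquid 41.2→61.2 °C: 19.4 kJ/kg
vaporisation at 61.2 °C: 247 kJ/kg
vapour 61.2→145 °C: 46.09 kJ/kg
Δh = 19.4 + 247 + 46.09 = 312.49 kJ/kg
Q = ṁ·Δh = 160.9 kg/min × 312.49 kJ/kg = 50280 kJ/min
|Q| = 837.99 kW = 837990 W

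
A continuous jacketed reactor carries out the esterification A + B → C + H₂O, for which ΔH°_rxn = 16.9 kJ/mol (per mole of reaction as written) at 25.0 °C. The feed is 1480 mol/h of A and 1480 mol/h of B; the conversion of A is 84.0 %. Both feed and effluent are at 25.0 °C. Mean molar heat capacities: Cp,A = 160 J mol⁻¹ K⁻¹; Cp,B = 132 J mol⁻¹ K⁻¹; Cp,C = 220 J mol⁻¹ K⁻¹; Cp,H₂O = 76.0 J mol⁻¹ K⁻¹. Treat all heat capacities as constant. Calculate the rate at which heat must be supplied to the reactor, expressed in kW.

Extent of reaction ξ = 0.840 × 1480 = 1243.2 mol/h
Reaction term: ξ·ΔH°_rxn = 1243.2 × 16.9 = 21010 kJ/h
Q = ΔH = 21010 kJ/h = 5.8361 kW
Heat supplied = 5.8361 kW

Q_in = 5.84 kW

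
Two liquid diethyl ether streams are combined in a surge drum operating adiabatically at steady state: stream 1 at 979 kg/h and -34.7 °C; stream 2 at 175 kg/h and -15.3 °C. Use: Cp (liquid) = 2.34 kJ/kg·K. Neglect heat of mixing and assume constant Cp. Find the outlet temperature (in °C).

T_out = -31.8 °C

Energy balance with Q = 0: Σ ṁᵢCp,ᵢ(T_out − Tᵢ) = 0
T_out = Σ ṁᵢCp,ᵢTᵢ / Σ ṁᵢCp,ᵢ
      = -85758 / 2700.4 = -31.758 °C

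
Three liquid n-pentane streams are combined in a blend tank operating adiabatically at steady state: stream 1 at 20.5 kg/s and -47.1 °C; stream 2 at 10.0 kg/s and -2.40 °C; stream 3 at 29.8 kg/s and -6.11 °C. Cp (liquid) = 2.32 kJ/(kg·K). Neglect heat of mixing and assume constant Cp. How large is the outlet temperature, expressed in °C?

T_out = -19.4 °C

Energy balance with Q = 0: Σ ṁᵢCp,ᵢ(T_out − Tᵢ) = 0
Σ ṁᵢCp,ᵢTᵢ = 20.5×2.32×-47.1 + 10.0×2.32×-2.40 + 29.8×2.32×-6.11 = -2718.2
Σ ṁᵢCp,ᵢ = 20.5×2.32 + 10.0×2.32 + 29.8×2.32 = 139.9
T_out = -2718.2 / 139.9 = -19.43 °C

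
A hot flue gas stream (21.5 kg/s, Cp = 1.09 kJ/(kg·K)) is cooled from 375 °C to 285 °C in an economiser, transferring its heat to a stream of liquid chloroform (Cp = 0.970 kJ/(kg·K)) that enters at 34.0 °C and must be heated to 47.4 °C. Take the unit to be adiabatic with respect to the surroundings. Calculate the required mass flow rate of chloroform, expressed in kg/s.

ṁ_c = 162 kg/s

Heat released by hot stream: Q = 21.5 × 1.09 × (375 − 285) = 2109.2 kJ/s
Energy balance on cold side (adiabatic exchanger): Q = ṁ_c·Cp_c·(T_c,out − T_c,in)
ṁ_c = 2109.2 / [0.970 × (47.4 − 34.0)] = 162.27 kg/s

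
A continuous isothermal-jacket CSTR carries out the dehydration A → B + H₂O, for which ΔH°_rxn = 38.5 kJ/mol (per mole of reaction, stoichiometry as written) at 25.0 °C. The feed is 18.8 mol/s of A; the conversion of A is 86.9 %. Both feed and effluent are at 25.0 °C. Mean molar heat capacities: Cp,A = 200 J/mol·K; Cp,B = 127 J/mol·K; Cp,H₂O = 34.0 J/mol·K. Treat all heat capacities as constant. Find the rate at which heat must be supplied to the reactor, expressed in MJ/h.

Q_in = 2260 MJ/h

Extent of reaction ξ = 0.869 × 18.8 = 16.337 mol/s
Reaction term: ξ·ΔH°_rxn = 16.337 × 38.5 = 628.98 kJ/s
Q = ΔH = 628.98 kJ/s = 628.98 kW
Heat supplied = 2264.3 MJ/h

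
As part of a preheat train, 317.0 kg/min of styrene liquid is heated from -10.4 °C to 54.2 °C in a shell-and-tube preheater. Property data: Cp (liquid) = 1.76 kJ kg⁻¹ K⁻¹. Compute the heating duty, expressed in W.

Q = ṁ·Cp·ΔT = 317.0 × 1.76 × (54.2 − -10.4) = 36042 kJ/min
Converting: 36042 / 60 s = 600.69 kW
Heating duty = 600690 W

Q = 601000 W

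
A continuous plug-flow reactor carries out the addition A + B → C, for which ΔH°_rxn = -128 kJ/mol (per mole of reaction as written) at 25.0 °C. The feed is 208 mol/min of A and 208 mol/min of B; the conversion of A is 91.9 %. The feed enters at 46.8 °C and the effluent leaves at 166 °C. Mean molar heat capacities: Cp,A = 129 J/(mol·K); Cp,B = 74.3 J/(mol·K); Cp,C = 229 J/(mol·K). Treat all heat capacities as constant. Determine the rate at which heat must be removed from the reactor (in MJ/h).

Q_out = 1120 MJ/h

Extent of reaction ξ = 0.919 × 208 = 191.15 mol/min
Reaction term: ξ·ΔH°_rxn = 191.15 × -128 = -24467 kJ/min
Sensible, feed 46.8→25 °C: -921.84 kJ/min
Outlet flows (mol/min): A 16.848, B 16.848, C 191.15
Sensible, products 25→166 °C: 6655.1 kJ/min
Q = ΔH = -18734 kJ/min = -312.24 kW
Heat removed = 1124.1 MJ/h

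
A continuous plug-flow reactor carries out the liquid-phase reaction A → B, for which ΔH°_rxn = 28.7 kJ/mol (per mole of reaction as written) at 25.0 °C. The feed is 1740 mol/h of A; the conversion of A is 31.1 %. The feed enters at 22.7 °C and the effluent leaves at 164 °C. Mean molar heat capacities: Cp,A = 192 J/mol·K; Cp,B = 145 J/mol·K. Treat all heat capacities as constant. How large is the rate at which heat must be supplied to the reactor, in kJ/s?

Extent of reaction ξ = 0.311 × 1740 = 541.14 mol/h
Reaction term: ξ·ΔH°_rxn = 541.14 × 28.7 = 15531 kJ/h
Sensible, feed 22.7→25 °C: 768.38 kJ/h
Outlet flows (mol/h): A 1198.9, B 541.14
Sensible, products 25→164 °C: 42902 kJ/h
Q = ΔH = 59201 kJ/h = 16.445 kW
Heat supplied = 16.445 kJ/s

Q_in = 16.4 kJ/s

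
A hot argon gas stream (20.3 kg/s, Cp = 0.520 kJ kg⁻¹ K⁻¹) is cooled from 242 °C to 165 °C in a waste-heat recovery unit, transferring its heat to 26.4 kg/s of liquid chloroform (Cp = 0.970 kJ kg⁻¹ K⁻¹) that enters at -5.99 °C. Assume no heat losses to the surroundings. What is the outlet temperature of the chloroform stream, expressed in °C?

Heat released by hot stream: Q = 20.3 × 0.520 × (242 − 165) = 812.81 kJ/s
Energy balance on cold side (adiabatic exchanger): Q = ṁ_c·Cp_c·(T_c,out − T_c,in)
T_c,out = -5.99 + 812.81/(26.4 × 0.970) = 25.751 °C

T_c,out = 25.8 °C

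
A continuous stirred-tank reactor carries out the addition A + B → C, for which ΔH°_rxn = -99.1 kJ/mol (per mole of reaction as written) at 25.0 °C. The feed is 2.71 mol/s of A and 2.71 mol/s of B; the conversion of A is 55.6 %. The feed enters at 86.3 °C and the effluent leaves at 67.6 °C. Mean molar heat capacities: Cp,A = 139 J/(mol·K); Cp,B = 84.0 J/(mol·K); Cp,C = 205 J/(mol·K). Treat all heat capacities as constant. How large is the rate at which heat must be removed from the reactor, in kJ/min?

Extent of reaction ξ = 0.556 × 2.71 = 1.5068 mol/s
Reaction term: ξ·ΔH°_rxn = 1.5068 × -99.1 = -149.32 kJ/s
Sensible, feed 86.3→25 °C: -37.045 kJ/s
Outlet flows (mol/s): A 1.2032, B 1.2032, C 1.5068
Sensible, products 25→67.6 °C: 24.589 kJ/s
Q = ΔH = -161.78 kJ/s = -161.78 kW
Heat removed = 9706.6 kJ/min

Q_out = 9710 kJ/min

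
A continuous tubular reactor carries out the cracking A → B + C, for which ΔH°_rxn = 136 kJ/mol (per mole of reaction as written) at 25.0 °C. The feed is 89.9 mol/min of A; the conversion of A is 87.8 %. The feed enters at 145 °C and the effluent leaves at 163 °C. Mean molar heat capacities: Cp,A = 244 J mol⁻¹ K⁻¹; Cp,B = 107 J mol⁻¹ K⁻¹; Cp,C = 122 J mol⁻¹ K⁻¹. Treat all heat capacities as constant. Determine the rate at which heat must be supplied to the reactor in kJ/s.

Extent of reaction ξ = 0.878 × 89.9 = 78.932 mol/min
Reaction term: ξ·ΔH°_rxn = 78.932 × 136 = 10735 kJ/min
Sensible, feed 145→25 °C: -2632.3 kJ/min
Outlet flows (mol/min): A 10.968, B 78.932, C 78.932
Sensible, products 25→163 °C: 2863.7 kJ/min
Q = ΔH = 10966 kJ/min = 182.77 kW
Heat supplied = 182.77 kJ/s

Q_in = 183 kJ/s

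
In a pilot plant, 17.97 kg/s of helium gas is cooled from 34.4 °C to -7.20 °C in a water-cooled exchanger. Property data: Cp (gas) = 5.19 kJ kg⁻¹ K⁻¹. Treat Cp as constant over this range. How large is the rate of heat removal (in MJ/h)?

Q = ṁ·Cp·ΔT = 17.97 × 5.19 × (-7.20 − 34.4) = -3879.8 kJ/s
Cooling duty = 13967 MJ/h

Q_c = 14000 MJ/h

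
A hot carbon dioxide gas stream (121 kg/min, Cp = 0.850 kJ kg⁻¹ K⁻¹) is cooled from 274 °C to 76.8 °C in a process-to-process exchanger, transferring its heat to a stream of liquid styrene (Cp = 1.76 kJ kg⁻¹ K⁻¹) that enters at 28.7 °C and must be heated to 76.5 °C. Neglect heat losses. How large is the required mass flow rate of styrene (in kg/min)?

Heat released by hot stream: Q = 121 × 0.850 × (274 − 76.8) = 20282 kJ/min
Energy balance on cold side (adiabatic exchanger): Q = ṁ_c·Cp_c·(T_c,out − T_c,in)
ṁ_c = 20282 / [1.76 × (76.5 − 28.7)] = 241.09 kg/min

ṁ_c = 241 kg/min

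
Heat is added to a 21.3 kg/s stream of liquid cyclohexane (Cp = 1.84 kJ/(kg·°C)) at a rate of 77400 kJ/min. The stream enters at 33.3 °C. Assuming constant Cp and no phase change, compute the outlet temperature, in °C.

T_out = 66.2 °C

Q = 77400 kJ/min = 1290 kJ/s
ΔT = Q/(ṁ·Cp) = 1290/(21.3×1.84) = 32.915 K
T_out = 33.3 + 32.915 = 66.215 °C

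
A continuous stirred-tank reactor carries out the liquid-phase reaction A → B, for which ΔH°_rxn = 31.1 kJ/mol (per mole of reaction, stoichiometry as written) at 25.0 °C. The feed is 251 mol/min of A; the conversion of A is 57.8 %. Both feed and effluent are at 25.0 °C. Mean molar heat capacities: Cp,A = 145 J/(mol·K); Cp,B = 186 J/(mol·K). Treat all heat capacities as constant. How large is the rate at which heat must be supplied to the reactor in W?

Q_in = 75200 W

Extent of reaction ξ = 0.578 × 251 = 145.08 mol/min
Reaction term: ξ·ΔH°_rxn = 145.08 × 31.1 = 4511.9 kJ/min
Q = ΔH = 4511.9 kJ/min = 75.199 kW
Heat supplied = 75199 W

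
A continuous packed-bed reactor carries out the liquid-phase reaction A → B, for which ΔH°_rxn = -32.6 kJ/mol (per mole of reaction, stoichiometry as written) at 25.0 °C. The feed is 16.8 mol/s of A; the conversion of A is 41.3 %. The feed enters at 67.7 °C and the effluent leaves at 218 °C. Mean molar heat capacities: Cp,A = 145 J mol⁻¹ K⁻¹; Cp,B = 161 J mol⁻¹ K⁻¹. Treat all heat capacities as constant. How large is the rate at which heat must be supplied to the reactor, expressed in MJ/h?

Q_in = 581 MJ/h

Extent of reaction ξ = 0.413 × 16.8 = 6.9384 mol/s
Reaction term: ξ·ΔH°_rxn = 6.9384 × -32.6 = -226.19 kJ/s
Sensible, feed 67.7→25 °C: -104.02 kJ/s
Outlet flows (mol/s): A 9.8616, B 6.9384
Sensible, products 25→218 °C: 491.57 kJ/s
Q = ΔH = 161.36 kJ/s = 161.36 kW
Heat supplied = 580.91 MJ/h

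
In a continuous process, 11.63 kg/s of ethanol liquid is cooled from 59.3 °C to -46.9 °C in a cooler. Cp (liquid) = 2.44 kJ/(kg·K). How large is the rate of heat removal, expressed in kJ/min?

Q_c = 181000 kJ/min

Q = ṁ·Cp·ΔT = 11.63 × 2.44 × (-46.9 − 59.3) = -3013.7 kJ/s
Cooling duty = 180820 kJ/min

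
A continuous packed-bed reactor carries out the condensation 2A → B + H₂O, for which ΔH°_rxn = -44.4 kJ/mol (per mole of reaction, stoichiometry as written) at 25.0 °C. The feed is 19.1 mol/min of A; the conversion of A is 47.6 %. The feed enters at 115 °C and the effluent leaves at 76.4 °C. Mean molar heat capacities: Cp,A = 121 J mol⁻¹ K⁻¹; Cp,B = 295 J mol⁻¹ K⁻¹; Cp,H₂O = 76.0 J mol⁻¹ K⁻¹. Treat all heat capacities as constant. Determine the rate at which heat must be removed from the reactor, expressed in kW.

Q_out = 4.35 kW

Extent of reaction ξ = 0.476 × 19.1 / 2 = 4.5458 mol/min
Reaction term: ξ·ΔH°_rxn = 4.5458 × -44.4 = -201.83 kJ/min
Sensible, feed 115→25 °C: -208 kJ/min
Outlet flows (mol/min): A 10.008, B 4.5458, H₂O 4.5458
Sensible, products 25→76.4 °C: 148.93 kJ/min
Q = ΔH = -260.9 kJ/min = -4.3483 kW
Heat removed = 4.3483 kW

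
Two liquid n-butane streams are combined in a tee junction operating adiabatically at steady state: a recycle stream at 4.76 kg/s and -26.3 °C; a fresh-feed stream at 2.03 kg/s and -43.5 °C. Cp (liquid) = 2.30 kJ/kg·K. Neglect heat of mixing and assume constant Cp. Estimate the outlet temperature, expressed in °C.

Energy balance with Q = 0: Σ ṁᵢCp,ᵢ(T_out − Tᵢ) = 0
Σ ṁᵢCp,ᵢTᵢ = 4.76×2.30×-26.3 + 2.03×2.30×-43.5 = -491.03
Σ ṁᵢCp,ᵢ = 4.76×2.30 + 2.03×2.30 = 15.617
T_out = -491.03 / 15.617 = -31.442 °C

T_out = -31.4 °C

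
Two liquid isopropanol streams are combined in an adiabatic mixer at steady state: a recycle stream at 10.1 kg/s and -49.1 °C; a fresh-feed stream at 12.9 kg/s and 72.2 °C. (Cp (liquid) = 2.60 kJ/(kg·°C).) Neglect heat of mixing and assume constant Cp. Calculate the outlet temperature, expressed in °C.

T_out = 18.9 °C

Energy balance with Q = 0: Σ ṁᵢCp,ᵢ(T_out − Tᵢ) = 0
Σ ṁᵢCp,ᵢTᵢ = 10.1×2.60×-49.1 + 12.9×2.60×72.2 = 1132.2
Σ ṁᵢCp,ᵢ = 10.1×2.60 + 12.9×2.60 = 59.8
T_out = 1132.2 / 59.8 = 18.933 °C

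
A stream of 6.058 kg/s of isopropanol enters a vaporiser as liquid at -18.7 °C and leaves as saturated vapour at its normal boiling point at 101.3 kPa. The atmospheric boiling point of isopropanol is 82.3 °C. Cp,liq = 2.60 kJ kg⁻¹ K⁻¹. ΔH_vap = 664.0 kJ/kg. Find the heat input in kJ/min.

Q = 337000 kJ/min

liquid -18.7→82.3 °C: 262.6 kJ/kg
vaporisation at 82.3 °C: 664 kJ/kg
Δh = 262.6 + 664 = 926.6 kJ/kg
Q = ṁ·Δh = 6.058 kg/s × 926.6 kJ/kg = 5613.3 kJ/s
|Q| = 5613.3 kW = 336800 kJ/min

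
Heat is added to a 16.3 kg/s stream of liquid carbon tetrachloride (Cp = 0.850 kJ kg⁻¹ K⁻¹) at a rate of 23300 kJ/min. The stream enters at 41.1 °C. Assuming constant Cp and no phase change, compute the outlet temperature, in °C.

Q = 23300 kJ/min = 388.33 kJ/s
ΔT = Q/(ṁ·Cp) = 388.33/(16.3×0.850) = 28.028 K
T_out = 41.1 + 28.028 = 69.128 °C

T_out = 69.1 °C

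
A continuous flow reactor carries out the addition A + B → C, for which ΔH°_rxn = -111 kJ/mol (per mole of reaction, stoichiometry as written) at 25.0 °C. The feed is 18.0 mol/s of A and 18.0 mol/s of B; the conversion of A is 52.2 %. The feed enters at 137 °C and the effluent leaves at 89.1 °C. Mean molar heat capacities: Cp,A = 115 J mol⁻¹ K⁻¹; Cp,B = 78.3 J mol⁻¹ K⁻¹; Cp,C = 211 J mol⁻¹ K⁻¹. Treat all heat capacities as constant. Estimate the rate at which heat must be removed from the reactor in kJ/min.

Q_out = 71900 kJ/min

Extent of reaction ξ = 0.522 × 18.0 = 9.396 mol/s
Reaction term: ξ·ΔH°_rxn = 9.396 × -111 = -1043 kJ/s
Sensible, feed 137→25 °C: -389.69 kJ/s
Outlet flows (mol/s): A 8.604, B 8.604, C 9.396
Sensible, products 25→89.1 °C: 233.69 kJ/s
Q = ΔH = -1199 kJ/s = -1199 kW
Heat removed = 71938 kJ/min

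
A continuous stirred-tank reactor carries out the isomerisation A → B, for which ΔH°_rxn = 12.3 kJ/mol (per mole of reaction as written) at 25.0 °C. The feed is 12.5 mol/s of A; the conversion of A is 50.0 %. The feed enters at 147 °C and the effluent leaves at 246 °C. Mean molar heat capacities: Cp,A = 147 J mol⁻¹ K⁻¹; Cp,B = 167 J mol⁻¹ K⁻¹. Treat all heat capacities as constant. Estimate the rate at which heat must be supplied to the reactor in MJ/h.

Q_in = 1030 MJ/h

Extent of reaction ξ = 0.500 × 12.5 = 6.25 mol/s
Reaction term: ξ·ΔH°_rxn = 6.25 × 12.3 = 76.875 kJ/s
Sensible, feed 147→25 °C: -224.18 kJ/s
Outlet flows (mol/s): A 6.25, B 6.25
Sensible, products 25→246 °C: 433.71 kJ/s
Q = ΔH = 286.41 kJ/s = 286.41 kW
Heat supplied = 1031.1 MJ/h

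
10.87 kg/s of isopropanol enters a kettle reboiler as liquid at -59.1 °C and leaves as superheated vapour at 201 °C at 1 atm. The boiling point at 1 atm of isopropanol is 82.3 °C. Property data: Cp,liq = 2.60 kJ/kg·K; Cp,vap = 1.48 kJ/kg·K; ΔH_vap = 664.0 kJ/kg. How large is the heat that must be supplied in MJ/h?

Q = 47200 MJ/h

liquid -59.1→82.3 °C: 367.64 kJ/kg
vaporisation at 82.3 °C: 664 kJ/kg
vapour 82.3→201 °C: 175.68 kJ/kg
Δh = 367.64 + 664 + 175.68 = 1207.3 kJ/kg
Q = ṁ·Δh = 10.87 kg/s × 1207.3 kJ/kg = 13124 kJ/s
|Q| = 13124 kW = 47245 MJ/h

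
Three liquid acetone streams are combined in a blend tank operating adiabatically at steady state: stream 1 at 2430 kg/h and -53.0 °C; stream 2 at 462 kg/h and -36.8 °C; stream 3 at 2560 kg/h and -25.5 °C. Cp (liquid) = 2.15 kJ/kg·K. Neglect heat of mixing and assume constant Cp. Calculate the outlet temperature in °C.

T_out = -38.7 °C

No heat crosses the boundary, so H_out = H_in.
T_out = Σ ṁᵢCp,ᵢTᵢ / Σ ṁᵢCp,ᵢ
      = -453800 / 11722 = -38.715 °C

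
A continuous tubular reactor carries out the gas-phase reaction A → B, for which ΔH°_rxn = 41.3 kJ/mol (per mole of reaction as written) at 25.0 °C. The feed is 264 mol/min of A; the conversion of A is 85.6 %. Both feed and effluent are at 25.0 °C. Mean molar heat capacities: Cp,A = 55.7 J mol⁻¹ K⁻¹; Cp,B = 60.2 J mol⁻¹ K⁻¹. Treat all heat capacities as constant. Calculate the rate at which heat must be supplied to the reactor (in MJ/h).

Q_in = 560 MJ/h

Extent of reaction ξ = 0.856 × 264 = 225.98 mol/min
Reaction term: ξ·ΔH°_rxn = 225.98 × 41.3 = 9333.1 kJ/min
Q = ΔH = 9333.1 kJ/min = 155.55 kW
Heat supplied = 559.99 MJ/h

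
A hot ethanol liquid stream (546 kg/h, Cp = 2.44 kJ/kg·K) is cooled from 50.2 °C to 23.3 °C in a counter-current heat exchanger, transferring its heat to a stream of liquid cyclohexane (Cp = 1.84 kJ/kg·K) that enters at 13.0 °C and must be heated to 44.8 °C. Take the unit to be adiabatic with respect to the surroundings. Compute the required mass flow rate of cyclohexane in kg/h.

ṁ_c = 612 kg/h

Heat released by hot stream: Q = 546 × 2.44 × (50.2 − 23.3) = 35837 kJ/h
Energy balance on cold side (adiabatic exchanger): Q = ṁ_c·Cp_c·(T_c,out − T_c,in)
ṁ_c = 35837 / [1.84 × (44.8 − 13.0)] = 612.48 kg/h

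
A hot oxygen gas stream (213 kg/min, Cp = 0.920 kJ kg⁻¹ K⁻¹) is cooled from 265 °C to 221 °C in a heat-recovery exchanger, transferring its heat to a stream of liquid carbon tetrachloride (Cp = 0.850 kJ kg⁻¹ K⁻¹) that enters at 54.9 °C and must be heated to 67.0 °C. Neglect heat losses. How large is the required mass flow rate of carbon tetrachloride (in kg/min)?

Heat released by hot stream: Q = 213 × 0.920 × (265 − 221) = 8622.2 kJ/min
Energy balance on cold side (adiabatic exchanger): Q = ṁ_c·Cp_c·(T_c,out − T_c,in)
ṁ_c = 8622.2 / [0.850 × (67.0 − 54.9)] = 838.33 kg/min

ṁ_c = 838 kg/min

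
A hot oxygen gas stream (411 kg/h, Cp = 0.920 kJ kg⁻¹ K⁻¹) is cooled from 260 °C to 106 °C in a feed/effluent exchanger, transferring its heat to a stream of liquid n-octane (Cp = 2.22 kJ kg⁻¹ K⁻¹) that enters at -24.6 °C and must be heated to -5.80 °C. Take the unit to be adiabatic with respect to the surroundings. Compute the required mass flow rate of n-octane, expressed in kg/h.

Heat released by hot stream: Q = 411 × 0.920 × (260 − 106) = 58230 kJ/h
Energy balance on cold side (adiabatic exchanger): Q = ṁ_c·Cp_c·(T_c,out − T_c,in)
ṁ_c = 58230 / [2.22 × (-5.80 − -24.6)] = 1395.2 kg/h

ṁ_c = 1400 kg/h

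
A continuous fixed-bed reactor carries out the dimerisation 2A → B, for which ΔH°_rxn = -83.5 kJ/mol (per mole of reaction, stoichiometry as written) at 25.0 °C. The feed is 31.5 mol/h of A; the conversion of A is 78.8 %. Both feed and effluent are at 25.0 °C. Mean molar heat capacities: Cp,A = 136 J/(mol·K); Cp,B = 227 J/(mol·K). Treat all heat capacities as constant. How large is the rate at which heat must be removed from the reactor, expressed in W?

Q_out = 288 W

Extent of reaction ξ = 0.788 × 31.5 / 2 = 12.411 mol/h
Reaction term: ξ·ΔH°_rxn = 12.411 × -83.5 = -1036.3 kJ/h
Q = ΔH = -1036.3 kJ/h = -0.28787 kW
Heat removed = 287.87 W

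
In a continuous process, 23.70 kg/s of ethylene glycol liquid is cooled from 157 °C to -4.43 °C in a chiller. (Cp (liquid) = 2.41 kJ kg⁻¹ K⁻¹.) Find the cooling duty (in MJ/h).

Q = ṁ·Cp·ΔT = 23.70 × 2.41 × (-4.43 − 157) = -9220.4 kJ/s
Cooling duty = 33193 MJ/h

Q_c = 33200 MJ/h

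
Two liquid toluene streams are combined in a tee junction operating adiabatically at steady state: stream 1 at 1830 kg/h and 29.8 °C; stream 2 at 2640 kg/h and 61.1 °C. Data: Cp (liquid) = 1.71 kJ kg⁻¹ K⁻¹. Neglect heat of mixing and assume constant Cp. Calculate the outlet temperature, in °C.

T_out = 48.3 °C

No heat crosses the boundary, so H_out = H_in.
Σ ṁᵢCp,ᵢTᵢ = 1830×1.71×29.8 + 2640×1.71×61.1 = 369080
Σ ṁᵢCp,ᵢ = 1830×1.71 + 2640×1.71 = 7643.7
T_out = 369080 / 7643.7 = 48.286 °C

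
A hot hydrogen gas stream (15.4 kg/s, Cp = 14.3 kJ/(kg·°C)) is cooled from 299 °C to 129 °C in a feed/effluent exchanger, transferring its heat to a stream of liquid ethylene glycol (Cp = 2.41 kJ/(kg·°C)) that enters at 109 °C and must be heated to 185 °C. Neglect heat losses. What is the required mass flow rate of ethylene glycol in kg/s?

Heat released by hot stream: Q = 15.4 × 14.3 × (299 − 129) = 37437 kJ/s
Energy balance on cold side (adiabatic exchanger): Q = ṁ_c·Cp_c·(T_c,out − T_c,in)
ṁ_c = 37437 / [2.41 × (185 − 109)] = 204.4 kg/s

ṁ_c = 204 kg/s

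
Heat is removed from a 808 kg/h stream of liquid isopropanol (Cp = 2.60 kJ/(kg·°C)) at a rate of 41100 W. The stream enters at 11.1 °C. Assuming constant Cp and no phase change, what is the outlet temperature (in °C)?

T_out = -59.3 °C

Q = 41100 W = 147960 kJ/h
ΔT = Q/(ṁ·Cp) = 147960/(808×2.60) = 70.43 K
T_out = 11.1 − 70.43 = -59.33 °C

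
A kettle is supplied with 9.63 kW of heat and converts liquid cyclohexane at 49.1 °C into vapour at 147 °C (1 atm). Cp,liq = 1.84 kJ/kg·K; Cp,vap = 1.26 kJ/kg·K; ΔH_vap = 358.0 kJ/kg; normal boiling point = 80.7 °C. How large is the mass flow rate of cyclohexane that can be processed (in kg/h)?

ṁ = 69.4 kg/h

Δh = 1.84×(80.7−49.1) + 358.0 + 1.26×(147−80.7) = 499.68 kJ/kg
Q = 9.63 kW = 9.63 kJ/s = 34668 kJ/h
ṁ = Q/Δh = 34668 / 499.68 = 69.38 kg/h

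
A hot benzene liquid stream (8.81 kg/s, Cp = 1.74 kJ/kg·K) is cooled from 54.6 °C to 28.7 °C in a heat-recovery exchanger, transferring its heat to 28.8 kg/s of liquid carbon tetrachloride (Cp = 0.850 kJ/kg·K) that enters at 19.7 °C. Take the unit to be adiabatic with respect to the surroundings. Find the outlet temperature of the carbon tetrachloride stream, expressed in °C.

T_c,out = 35.9 °C

Heat released by hot stream: Q = 8.81 × 1.74 × (54.6 − 28.7) = 397.03 kJ/s
Energy balance on cold side (adiabatic exchanger): Q = ṁ_c·Cp_c·(T_c,out − T_c,in)
T_c,out = 19.7 + 397.03/(28.8 × 0.850) = 35.919 °C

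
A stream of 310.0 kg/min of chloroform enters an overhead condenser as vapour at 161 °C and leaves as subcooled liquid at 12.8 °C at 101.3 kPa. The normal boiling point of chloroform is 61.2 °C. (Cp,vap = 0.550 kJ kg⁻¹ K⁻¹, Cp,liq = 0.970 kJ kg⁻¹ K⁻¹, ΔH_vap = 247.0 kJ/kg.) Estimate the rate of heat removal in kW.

vapour 161→61.2 °C: -54.89 kJ/kg
condensation at 61.2 °C: -247 kJ/kg
liquid 61.2→12.8 °C: -46.948 kJ/kg
Δh = -54.89 + -247 + -46.948 = -348.84 kJ/kg
Q = ṁ·Δh = 310.0 kg/min × -348.84 kJ/kg = -108140 kJ/min
|Q| = 1802.3 kW

Q_c = 1800 kW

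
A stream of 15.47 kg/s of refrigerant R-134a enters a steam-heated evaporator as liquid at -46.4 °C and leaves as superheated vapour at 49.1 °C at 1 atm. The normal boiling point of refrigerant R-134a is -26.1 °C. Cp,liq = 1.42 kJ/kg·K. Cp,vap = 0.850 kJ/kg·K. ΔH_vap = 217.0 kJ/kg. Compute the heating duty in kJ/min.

liquid -46.4→-26.1 °C: 28.826 kJ/kg
vaporisation at -26.1 °C: 217 kJ/kg
vapour -26.1→49.1 °C: 63.92 kJ/kg
Δh = 28.826 + 217 + 63.92 = 309.75 kJ/kg
Q = ṁ·Δh = 15.47 kg/s × 309.75 kJ/kg = 4791.8 kJ/s
|Q| = 4791.8 kW = 287510 kJ/min

Q = 288000 kJ/min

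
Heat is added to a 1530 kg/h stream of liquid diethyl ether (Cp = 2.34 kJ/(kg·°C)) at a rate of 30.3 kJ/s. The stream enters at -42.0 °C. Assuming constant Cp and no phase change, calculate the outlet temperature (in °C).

T_out = -11.5 °C

Q = 30.3 kJ/s = 109080 kJ/h
ΔT = Q/(ṁ·Cp) = 109080/(1530×2.34) = 30.468 K
T_out = -42.0 + 30.468 = -11.532 °C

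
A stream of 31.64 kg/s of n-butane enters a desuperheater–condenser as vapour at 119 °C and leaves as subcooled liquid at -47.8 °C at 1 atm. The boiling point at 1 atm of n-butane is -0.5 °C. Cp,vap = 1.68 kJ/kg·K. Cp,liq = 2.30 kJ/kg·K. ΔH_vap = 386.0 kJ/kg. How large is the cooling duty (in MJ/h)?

vapour 119→-0.5 °C: -200.76 kJ/kg
condensation at -0.5 °C: -386 kJ/kg
liquid -0.5→-47.8 °C: -108.79 kJ/kg
Δh = -200.76 + -386 + -108.79 = -695.55 kJ/kg
Q = ṁ·Δh = 31.64 kg/s × -695.55 kJ/kg = -22007 kJ/s
|Q| = 22007 kW = 79226 MJ/h

Q_c = 79200 MJ/h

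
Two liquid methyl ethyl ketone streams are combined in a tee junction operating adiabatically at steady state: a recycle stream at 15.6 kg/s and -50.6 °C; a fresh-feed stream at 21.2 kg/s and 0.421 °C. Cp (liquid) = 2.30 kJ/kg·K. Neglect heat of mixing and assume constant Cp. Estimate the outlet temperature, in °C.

No heat crosses the boundary, so H_out = H_in.
T_out = Σ ṁᵢCp,ᵢTᵢ / Σ ṁᵢCp,ᵢ
      = -1795 / 84.64 = -21.207 °C

T_out = -21.2 °C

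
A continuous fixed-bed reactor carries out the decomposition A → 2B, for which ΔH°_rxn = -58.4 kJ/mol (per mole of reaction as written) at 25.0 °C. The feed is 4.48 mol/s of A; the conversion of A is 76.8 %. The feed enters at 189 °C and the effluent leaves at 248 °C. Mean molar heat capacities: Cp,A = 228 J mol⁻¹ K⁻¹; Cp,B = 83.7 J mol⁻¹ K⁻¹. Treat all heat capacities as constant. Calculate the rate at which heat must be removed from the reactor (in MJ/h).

Extent of reaction ξ = 0.768 × 4.48 = 3.4406 mol/s
Reaction term: ξ·ΔH°_rxn = 3.4406 × -58.4 = -200.93 kJ/s
Sensible, feed 189→25 °C: -167.52 kJ/s
Outlet flows (mol/s): A 1.0394, B 6.8813
Sensible, products 25→248 °C: 181.28 kJ/s
Q = ΔH = -187.16 kJ/s = -187.16 kW
Heat removed = 673.79 MJ/h

Q_out = 674 MJ/h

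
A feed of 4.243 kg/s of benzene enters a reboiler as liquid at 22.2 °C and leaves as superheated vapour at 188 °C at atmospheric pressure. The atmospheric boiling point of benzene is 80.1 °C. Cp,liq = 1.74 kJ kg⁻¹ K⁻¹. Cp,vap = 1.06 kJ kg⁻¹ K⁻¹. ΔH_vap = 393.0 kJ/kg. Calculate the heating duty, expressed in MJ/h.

liquid 22.2→80.1 °C: 100.75 kJ/kg
vaporisation at 80.1 °C: 393 kJ/kg
vapour 80.1→188 °C: 114.37 kJ/kg
Δh = 100.75 + 393 + 114.37 = 608.12 kJ/kg
Q = ṁ·Δh = 4.243 kg/s × 608.12 kJ/kg = 2580.3 kJ/s
|Q| = 2580.3 kW = 9288.9 MJ/h

Q = 9290 MJ/h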